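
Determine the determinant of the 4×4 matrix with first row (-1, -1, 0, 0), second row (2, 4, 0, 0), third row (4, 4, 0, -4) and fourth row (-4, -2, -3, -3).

24

The matrix is block lower-triangular with a 2×2 block and a 2×2 block on the diagonal, so its determinant equals the product of the determinants of the diagonal blocks.
det of the 2×2 block = -2
det of the 2×2 block = -12
det = (-2)·(-12) = 24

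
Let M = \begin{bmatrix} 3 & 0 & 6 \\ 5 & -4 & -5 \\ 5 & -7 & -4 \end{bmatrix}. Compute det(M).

Expand along row 1:
  + 3 · |-4 -5; -7 -4| = 3·(16 − 35) = -57
  + 6 · |5 -4; 5 -7| = 6·(-35 − (-20)) = -90
Sum: (-57) + (-90) = -147

det(M) = -147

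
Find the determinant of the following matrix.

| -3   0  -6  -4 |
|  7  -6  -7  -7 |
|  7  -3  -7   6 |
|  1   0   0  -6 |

1560

Expand along row 4 (it has 2 zeros):
  − (1) · M_41   where M_41 = det([0 -6 -4; -6 -7 -7; -3 -7 6]) = -426
  + (-6) · M_44   where M_44 = det([-3 0 -6; 7 -6 -7; 7 -3 -7]) = -189
det = (-1)·(1)·(-426) + (+1)·(-6)·(-189) = 1560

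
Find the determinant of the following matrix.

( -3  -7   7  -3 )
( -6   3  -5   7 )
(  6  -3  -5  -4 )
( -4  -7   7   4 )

Expand along row 1:
  + (-3) · M_11   where M_11 = det([3 -5 7; -3 -5 -4; -7 7 4]) = -568
  − (-7) · M_12   where M_12 = det([-6 -5 7; 6 -5 -4; -4 7 4]) = 146
  + (7) · M_13   where M_13 = det([-6 3 7; 6 -3 -4; -4 -7 4]) = -162
  − (-3) · M_14   where M_14 = det([-6 3 -5; 6 -3 -5; -4 -7 7]) = 540
det = (+1)·(-3)·(-568) + (-1)·(-7)·(146) + (+1)·(7)·(-162) + (-1)·(-3)·(540) = 3212

3212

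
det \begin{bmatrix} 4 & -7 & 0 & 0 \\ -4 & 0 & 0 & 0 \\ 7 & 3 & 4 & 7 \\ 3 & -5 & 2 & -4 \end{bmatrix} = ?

840

The matrix is block lower-triangular with a 2×2 block and a 2×2 block on the diagonal, so its determinant equals the product of the determinants of the diagonal blocks.
det of the 2×2 block = -28
det of the 2×2 block = -30
det = (-28)·(-30) = 840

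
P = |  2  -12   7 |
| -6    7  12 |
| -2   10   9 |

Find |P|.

Expand along row 1:
  + 2 · |7 12; 10 9| = 2·(63 − 120) = -114
  − (-12) · |-6 12; -2 9| = −(-12)·(-54 − (-24)) = -360
  + 7 · |-6 7; -2 10| = 7·(-60 − (-14)) = -322
Sum: (-114) + (-360) + (-322) = -796

det(P) = -796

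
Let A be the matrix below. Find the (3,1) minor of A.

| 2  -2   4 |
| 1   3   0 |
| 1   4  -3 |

-12

Delete row 3 and column 1; the remaining 2×2 submatrix is [-2 4; 3 0].
Its determinant is (-2)·0 − 4·3 = -12.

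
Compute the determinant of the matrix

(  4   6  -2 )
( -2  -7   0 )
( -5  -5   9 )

Expand along column 3:
  + (-2) · |-2 -7; -5 -5| = (-2)·(10 − 35) = 50
  + 9 · |4 6; -2 -7| = 9·(-28 − (-12)) = -144
Sum: (50) + (-144) = -94

-94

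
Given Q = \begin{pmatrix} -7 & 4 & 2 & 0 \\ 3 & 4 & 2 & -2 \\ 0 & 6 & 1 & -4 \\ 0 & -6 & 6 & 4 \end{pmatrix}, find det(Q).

Expand along column 1 (it has 2 zeros):
  + (-7) · M_11   where M_11 = det([4 2 -2; 6 1 -4; -6 6 4]) = 28
  − (3) · M_21   where M_21 = det([4 2 0; 6 1 -4; -6 6 4]) = 112
det = (+1)·(-7)·(28) + (-1)·(3)·(112) = -532

-532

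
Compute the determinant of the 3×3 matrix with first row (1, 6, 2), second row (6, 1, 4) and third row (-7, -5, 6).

Expand along row 1:
  + 1 · |1 4; -5 6| = 1·(6 − (-20)) = 26
  − 6 · |6 4; -7 6| = −6·(36 − (-28)) = -384
  + 2 · |6 1; -7 -5| = 2·(-30 − (-7)) = -46
Sum: (26) + (-384) + (-46) = -404

The determinant is -404.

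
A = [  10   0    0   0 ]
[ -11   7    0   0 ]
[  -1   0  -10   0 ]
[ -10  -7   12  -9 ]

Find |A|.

|A| = 6300

A is lower triangular, so det(A) is the product of the diagonal entries:
det = (10) · (7) · (-10) · (-9) = 6300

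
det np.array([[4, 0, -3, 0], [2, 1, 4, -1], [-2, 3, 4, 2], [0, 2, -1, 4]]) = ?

The determinant is -96.

Expand along row 1 (it has 2 zeros):
  + (4) · M_11   where M_11 = det([1 4 -1; 3 4 2; 2 -1 4]) = -3
  + (-3) · M_13   where M_13 = det([2 1 -1; -2 3 2; 0 2 4]) = 28
det = (+1)·(4)·(-3) + (+1)·(-3)·(28) = -96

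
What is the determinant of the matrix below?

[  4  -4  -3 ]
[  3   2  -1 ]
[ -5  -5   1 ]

Expand along column 1:
  + 4 · |2 -1; -5 1| = 4·(2 − 5) = -12
  − 3 · |-4 -3; -5 1| = −3·(-4 − 15) = 57
  + (-5) · |-4 -3; 2 -1| = (-5)·(4 − (-6)) = -50
Sum: (-12) + (57) + (-50) = -5

-5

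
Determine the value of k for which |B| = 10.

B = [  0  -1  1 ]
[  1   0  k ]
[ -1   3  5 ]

k = 2

Expanding along the row containing k, det(B) is linear in k: det(B) = (1)·k + (8).
Set (1)·k + (8) = 10  ⇒  (1)·k = 2  ⇒  k = 2.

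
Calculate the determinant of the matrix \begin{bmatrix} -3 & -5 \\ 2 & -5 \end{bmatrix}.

25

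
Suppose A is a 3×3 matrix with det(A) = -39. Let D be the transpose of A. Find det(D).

det(D) = -39

det(Aᵀ) = det(A).
det(D) = (1)·(-39) = -39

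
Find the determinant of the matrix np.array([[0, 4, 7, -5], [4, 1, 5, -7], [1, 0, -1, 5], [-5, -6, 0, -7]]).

871

Expand along row 1 (it has 1 zero):
  − (4) · M_12   where M_12 = det([4 5 -7; 1 -1 5; -5 0 -7]) = -27
  + (7) · M_13   where M_13 = det([4 1 -7; 1 0 5; -5 -6 -7]) = 144
  − (-5) · M_14   where M_14 = det([4 1 5; 1 0 -1; -5 -6 0]) = -49
det = (-1)·(4)·(-27) + (+1)·(7)·(144) + (-1)·(-5)·(-49) = 871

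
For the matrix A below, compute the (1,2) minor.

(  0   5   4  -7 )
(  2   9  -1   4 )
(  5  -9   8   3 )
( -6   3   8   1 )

Delete row 1 and column 2; the remaining 3×3 submatrix is [2 -1 4; 5 8 3; -6 8 1].
Its determinant is 343.

343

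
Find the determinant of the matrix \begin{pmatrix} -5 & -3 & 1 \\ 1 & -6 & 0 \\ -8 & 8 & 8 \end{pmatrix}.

Expand along column 3:
  + 1 · |1 -6; -8 8| = 1·(8 − 48) = -40
  + 8 · |-5 -3; 1 -6| = 8·(30 − (-3)) = 264
Sum: (-40) + (264) = 224

224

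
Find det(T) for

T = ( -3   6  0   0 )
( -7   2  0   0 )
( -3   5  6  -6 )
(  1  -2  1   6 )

|T| = 1512

T is block lower-triangular with a 2×2 block and a 2×2 block on the diagonal, so its determinant equals the product of the determinants of the diagonal blocks.
det of the 2×2 block = 36
det of the 2×2 block = 42
det = (36)·(42) = 1512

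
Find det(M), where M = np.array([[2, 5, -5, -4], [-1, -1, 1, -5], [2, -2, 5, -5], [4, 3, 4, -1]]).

Expand along row 1:
  + (2) · M_11   where M_11 = det([-1 1 -5; -2 5 -5; 3 4 -1]) = 83
  − (5) · M_12   where M_12 = det([-1 1 -5; 2 5 -5; 4 4 -1]) = 27
  + (-5) · M_13   where M_13 = det([-1 -1 -5; 2 -2 -5; 4 3 -1]) = -69
  − (-4) · M_14   where M_14 = det([-1 -1 1; 2 -2 5; 4 3 4]) = 25
det = (+1)·(2)·(83) + (-1)·(5)·(27) + (+1)·(-5)·(-69) + (-1)·(-4)·(25) = 476

|M| = 476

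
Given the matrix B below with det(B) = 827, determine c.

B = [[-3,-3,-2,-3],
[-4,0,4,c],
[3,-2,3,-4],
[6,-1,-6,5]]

Expanding along the column containing c, det(B) is linear in c: det(B) = (-171)·c + (-712).
Set (-171)·c + (-712) = 827  ⇒  (-171)·c = 1539  ⇒  c = -9.

c = -9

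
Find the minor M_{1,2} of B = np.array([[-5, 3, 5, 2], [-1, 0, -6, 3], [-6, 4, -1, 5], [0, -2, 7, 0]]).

Delete row 1 and column 2; the remaining 3×3 submatrix is [-1 -6 3; -6 -1 5; 0 7 0].
Its determinant is -91.

-91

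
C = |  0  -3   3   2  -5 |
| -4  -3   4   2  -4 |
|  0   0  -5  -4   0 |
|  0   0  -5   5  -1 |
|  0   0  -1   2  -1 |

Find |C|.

det(C) = -372

C is block upper-triangular with a 2×2 block and a 3×3 block on the diagonal, so its determinant equals the product of the determinants of the diagonal blocks.
det of the 2×2 block = -12
det of the 3×3 block = 31
det = (-12)·(31) = -372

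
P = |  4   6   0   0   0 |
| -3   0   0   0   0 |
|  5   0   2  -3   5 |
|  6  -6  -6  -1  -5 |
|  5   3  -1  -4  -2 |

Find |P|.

P is block lower-triangular with a 2×2 block and a 3×3 block on the diagonal, so its determinant equals the product of the determinants of the diagonal blocks.
det of the 2×2 block = 18
det of the 3×3 block = 100
det = (18)·(100) = 1800

1800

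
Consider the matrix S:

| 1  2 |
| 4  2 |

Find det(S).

det(S) = 1·2 − 2·4 = 2 − 8 = -6

The determinant is -6.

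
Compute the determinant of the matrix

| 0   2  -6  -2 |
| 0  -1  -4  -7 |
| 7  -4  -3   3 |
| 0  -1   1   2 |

The determinant is -322.

Expand along column 1 (it has 3 zeros):
  + (7) · M_31   where M_31 = det([2 -6 -2; -1 -4 -7; -1 1 2]) = -46
det = (+1)·(7)·(-46) = -322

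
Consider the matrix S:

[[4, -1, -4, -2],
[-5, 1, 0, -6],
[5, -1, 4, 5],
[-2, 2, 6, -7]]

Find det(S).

Expand along row 2 (it has 1 zero):
  − (-5) · M_21   where M_21 = det([-1 -4 -2; -1 4 5; 2 6 -7]) = 74
  + (1) · M_22   where M_22 = det([4 -4 -2; 5 4 5; -2 6 -7]) = -408
  + (-6) · M_24   where M_24 = det([4 -1 -4; 5 -1 4; -2 2 6]) = -50
det = (-1)·(-5)·(74) + (+1)·(1)·(-408) + (+1)·(-6)·(-50) = 262

det(S) = 262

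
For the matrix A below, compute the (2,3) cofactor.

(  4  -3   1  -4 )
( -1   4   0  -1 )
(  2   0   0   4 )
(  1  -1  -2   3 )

Delete row 2 and column 3; the remaining 3×3 submatrix is [4 -3 -4; 2 0 4; 1 -1 3].
Its determinant is 30.
The cofactor carries sign (−1)^(2+3) = −1, so C_{2,3} = −(30) = -30.

-30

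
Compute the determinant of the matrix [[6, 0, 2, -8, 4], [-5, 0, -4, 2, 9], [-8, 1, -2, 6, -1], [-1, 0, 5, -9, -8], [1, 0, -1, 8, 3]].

Expand along column 2 (it has 4 zeros):
  − (1) · M_32   where M_32 = det([6 2 -8 4; -5 -4 2 9; -1 5 -9 -8; 1 -1 8 3]) = 2118
det = (-1)·(1)·(2118) = -2118

The determinant is -2118.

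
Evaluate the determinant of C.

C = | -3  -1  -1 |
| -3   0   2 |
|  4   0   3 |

Expand along column 2:
  − (-1) · |-3 2; 4 3| = −(-1)·(-9 − 8) = -17

-17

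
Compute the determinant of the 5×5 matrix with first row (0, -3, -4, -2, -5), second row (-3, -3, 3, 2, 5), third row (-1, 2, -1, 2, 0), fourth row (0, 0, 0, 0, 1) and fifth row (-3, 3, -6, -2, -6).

330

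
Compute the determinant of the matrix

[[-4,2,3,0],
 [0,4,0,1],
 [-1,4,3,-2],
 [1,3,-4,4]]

Expand along row 2 (it has 2 zeros):
  + (4) · M_22   where M_22 = det([-4 3 0; -1 3 -2; 1 -4 4]) = -10
  + (1) · M_24   where M_24 = det([-4 2 3; -1 4 3; 1 3 -4]) = 77
det = (+1)·(4)·(-10) + (+1)·(1)·(77) = 37

37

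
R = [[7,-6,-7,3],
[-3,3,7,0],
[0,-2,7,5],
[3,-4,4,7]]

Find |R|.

Expand along row 2 (it has 1 zero):
  − (-3) · M_21   where M_21 = det([-6 -7 3; -2 7 5; -4 4 7]) = -72
  + (3) · M_22   where M_22 = det([7 -7 3; 0 7 5; 3 4 7]) = 35
  − (7) · M_23   where M_23 = det([7 -6 3; 0 -2 5; 3 -4 7]) = -30
det = (-1)·(-3)·(-72) + (+1)·(3)·(35) + (-1)·(7)·(-30) = 99

99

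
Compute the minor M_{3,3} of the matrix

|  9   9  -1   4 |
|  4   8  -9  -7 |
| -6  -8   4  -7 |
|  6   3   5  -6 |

Delete row 3 and column 3; the remaining 3×3 submatrix is [9 9 4; 4 8 -7; 6 3 -6].
Its determinant is -549.

The minor is -549.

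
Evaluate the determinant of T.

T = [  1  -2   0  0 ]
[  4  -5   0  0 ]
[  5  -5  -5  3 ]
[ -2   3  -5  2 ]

det(T) = 15

T is block lower-triangular with a 2×2 block and a 2×2 block on the diagonal, so its determinant equals the product of the determinants of the diagonal blocks.
det of the 2×2 block = 3
det of the 2×2 block = 5
det = (3)·(5) = 15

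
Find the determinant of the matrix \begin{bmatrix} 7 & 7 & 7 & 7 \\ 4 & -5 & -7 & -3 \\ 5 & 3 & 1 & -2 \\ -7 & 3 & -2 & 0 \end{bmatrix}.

Expand along row 4 (it has 1 zero):
  − (-7) · M_41   where M_41 = det([7 7 7; -5 -7 -3; 3 1 -2]) = 98
  + (3) · M_42   where M_42 = det([7 7 7; 4 -7 -3; 5 1 -2]) = 343
  − (-2) · M_43   where M_43 = det([7 7 7; 4 -5 -3; 5 3 -2]) = 343
det = (-1)·(-7)·(98) + (+1)·(3)·(343) + (-1)·(-2)·(343) = 2401

2401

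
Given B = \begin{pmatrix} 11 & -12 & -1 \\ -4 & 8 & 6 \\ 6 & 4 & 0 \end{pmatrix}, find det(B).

Expand along column 3:
  + (-1) · |-4 8; 6 4| = (-1)·(-16 − 48) = 64
  − 6 · |11 -12; 6 4| = −6·(44 − (-72)) = -696
Sum: (64) + (-696) = -632

-632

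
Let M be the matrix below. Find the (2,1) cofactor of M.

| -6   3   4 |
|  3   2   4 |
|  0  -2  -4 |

Delete row 2 and column 1; the remaining 2×2 submatrix is [3 4; -2 -4].
Its determinant is 3·(-4) − 4·(-2) = -4.
The cofactor carries sign (−1)^(2+1) = −1, so C_{2,1} = −(-4) = 4.

4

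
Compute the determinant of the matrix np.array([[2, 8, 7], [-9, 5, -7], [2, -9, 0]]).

259

Expand along column 3:
  + 7 · |-9 5; 2 -9| = 7·(81 − 10) = 497
  − (-7) · |2 8; 2 -9| = −(-7)·(-18 − 16) = -238
Sum: (497) + (-238) = 259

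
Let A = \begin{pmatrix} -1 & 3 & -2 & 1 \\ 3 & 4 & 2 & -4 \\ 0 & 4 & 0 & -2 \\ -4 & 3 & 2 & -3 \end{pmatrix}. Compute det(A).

The determinant is -36.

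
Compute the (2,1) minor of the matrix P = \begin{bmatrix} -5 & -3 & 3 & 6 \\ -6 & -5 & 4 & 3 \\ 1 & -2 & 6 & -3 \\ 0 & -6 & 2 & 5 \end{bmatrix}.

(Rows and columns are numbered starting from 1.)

Delete row 2 and column 1; the remaining 3×3 submatrix is [-3 3 6; -2 6 -3; -6 2 5].
Its determinant is 168.

168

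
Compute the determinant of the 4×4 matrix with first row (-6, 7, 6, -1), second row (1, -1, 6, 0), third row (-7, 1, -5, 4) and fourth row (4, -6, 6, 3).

Expand along row 2 (it has 1 zero):
  − (1) · M_21   where M_21 = det([7 6 -1; 1 -5 4; -6 6 3]) = -411
  + (-1) · M_22   where M_22 = det([-6 6 -1; -7 -5 4; 4 6 3]) = 478
  − (6) · M_23   where M_23 = det([-6 7 -1; -7 1 4; 4 -6 3]) = 59
det = (-1)·(1)·(-411) + (+1)·(-1)·(478) + (-1)·(6)·(59) = -421

-421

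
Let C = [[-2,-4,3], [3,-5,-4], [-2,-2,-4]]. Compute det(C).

Expand along column 1:
  + (-2) · |-5 -4; -2 -4| = (-2)·(20 − 8) = -24
  − 3 · |-4 3; -2 -4| = −3·(16 − (-6)) = -66
  + (-2) · |-4 3; -5 -4| = (-2)·(16 − (-15)) = -62
Sum: (-24) + (-66) + (-62) = -152

det(C) = -152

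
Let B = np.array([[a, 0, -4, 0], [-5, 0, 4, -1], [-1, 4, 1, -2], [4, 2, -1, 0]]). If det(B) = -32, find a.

4

Expanding along the row containing a, det(B) is linear in a: det(B) = (-10)·a + (8).
Set (-10)·a + (8) = -32  ⇒  (-10)·a = -40  ⇒  a = 4.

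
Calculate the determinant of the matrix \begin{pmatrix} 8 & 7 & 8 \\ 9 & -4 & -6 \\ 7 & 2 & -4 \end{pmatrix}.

Expand along column 1:
  + 8 · |-4 -6; 2 -4| = 8·(16 − (-12)) = 224
  − 9 · |7 8; 2 -4| = −9·(-28 − 16) = 396
  + 7 · |7 8; -4 -6| = 7·(-42 − (-32)) = -70
Sum: (224) + (396) + (-70) = 550

The determinant is 550.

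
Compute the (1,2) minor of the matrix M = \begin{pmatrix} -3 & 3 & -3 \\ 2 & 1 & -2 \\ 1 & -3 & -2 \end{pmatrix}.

Delete row 1 and column 2; the remaining 2×2 submatrix is [2 -2; 1 -2].
Its determinant is 2·(-2) − (-2)·1 = -2.

The minor is -2.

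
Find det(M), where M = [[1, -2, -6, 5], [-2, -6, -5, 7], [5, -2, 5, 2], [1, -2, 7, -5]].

|M| = 918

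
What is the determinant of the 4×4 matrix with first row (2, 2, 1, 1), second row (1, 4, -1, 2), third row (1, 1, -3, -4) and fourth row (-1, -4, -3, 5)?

Expand along row 1:
  + (2) · M_11   where M_11 = det([4 -1 2; 1 -3 -4; -4 -3 5]) = -149
  − (2) · M_12   where M_12 = det([1 -1 2; 1 -3 -4; -1 -3 5]) = -38
  + (1) · M_13   where M_13 = det([1 4 2; 1 1 -4; -1 -4 5]) = -21
  − (1) · M_14   where M_14 = det([1 4 -1; 1 1 -3; -1 -4 -3]) = 12
det = (+1)·(2)·(-149) + (-1)·(2)·(-38) + (+1)·(1)·(-21) + (-1)·(1)·(12) = -255

-255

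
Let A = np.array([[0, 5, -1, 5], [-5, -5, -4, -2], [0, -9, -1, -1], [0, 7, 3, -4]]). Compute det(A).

Expand along column 1 (it has 3 zeros):
  − (-5) · M_21   where M_21 = det([5 -1 5; -9 -1 -1; 7 3 -4]) = -22
det = (-1)·(-5)·(-22) = -110

-110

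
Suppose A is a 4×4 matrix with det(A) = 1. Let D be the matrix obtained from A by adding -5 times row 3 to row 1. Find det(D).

1

Adding a multiple of one row to another leaves the determinant unchanged.
det(D) = (1)·(1) = 1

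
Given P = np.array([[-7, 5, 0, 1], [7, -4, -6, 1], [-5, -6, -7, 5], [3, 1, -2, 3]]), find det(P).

Expand along row 1 (it has 1 zero):
  + (-7) · M_11   where M_11 = det([-4 -6 1; -6 -7 5; 1 -2 3]) = -75
  − (5) · M_12   where M_12 = det([7 -6 1; -5 -7 5; 3 -2 3]) = -226
  − (1) · M_14   where M_14 = det([7 -4 -6; -5 -6 -7; 3 1 -2]) = 179
det = (+1)·(-7)·(-75) + (-1)·(5)·(-226) + (-1)·(1)·(179) = 1476

det(P) = 1476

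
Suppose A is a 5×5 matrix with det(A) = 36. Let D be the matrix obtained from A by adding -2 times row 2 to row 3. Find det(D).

Adding a multiple of one row to another leaves the determinant unchanged.
det(D) = (1)·(36) = 36

36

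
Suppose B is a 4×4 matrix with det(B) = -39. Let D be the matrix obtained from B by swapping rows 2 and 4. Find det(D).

|D| = 39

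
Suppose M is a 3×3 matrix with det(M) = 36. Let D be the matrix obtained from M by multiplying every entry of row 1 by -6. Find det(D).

Scaling one row by -6 multiplies the determinant by -6.
det(D) = (-6)·(36) = -216

-216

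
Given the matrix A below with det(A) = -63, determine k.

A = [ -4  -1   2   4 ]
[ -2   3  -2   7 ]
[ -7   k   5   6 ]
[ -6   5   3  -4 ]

Expanding along the row containing k, det(A) is linear in k: det(A) = (120)·k + (537).
Set (120)·k + (537) = -63  ⇒  (120)·k = -600  ⇒  k = -5.

-5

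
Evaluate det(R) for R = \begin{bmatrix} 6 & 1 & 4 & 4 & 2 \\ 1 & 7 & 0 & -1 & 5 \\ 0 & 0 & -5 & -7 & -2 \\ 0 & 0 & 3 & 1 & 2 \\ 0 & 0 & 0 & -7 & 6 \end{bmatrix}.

R is block upper-triangular with a 2×2 block and a 3×3 block on the diagonal, so its determinant equals the product of the determinants of the diagonal blocks.
det of the 2×2 block = 41
det of the 3×3 block = 68
det = (41)·(68) = 2788

The determinant is 2788.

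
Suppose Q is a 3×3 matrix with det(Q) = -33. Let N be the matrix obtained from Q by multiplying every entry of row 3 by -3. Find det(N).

Scaling one row by -3 multiplies the determinant by -3.
det(N) = (-3)·(-33) = 99

99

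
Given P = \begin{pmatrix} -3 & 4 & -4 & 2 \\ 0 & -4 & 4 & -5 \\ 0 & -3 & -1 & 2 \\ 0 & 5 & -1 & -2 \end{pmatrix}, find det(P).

120

Expand along column 1 (it has 3 zeros):
  + (-3) · M_11   where M_11 = det([-4 4 -5; -3 -1 2; 5 -1 -2]) = -40
det = (+1)·(-3)·(-40) = 120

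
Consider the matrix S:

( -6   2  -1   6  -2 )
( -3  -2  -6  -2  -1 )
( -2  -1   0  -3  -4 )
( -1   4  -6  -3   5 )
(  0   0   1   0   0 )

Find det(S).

Expand along row 5 (it has 4 zeros):
  + (1) · M_53   where M_53 = det([-6 2 6 -2; -3 -2 -2 -1; -2 -1 -3 -4; -1 4 -3 5]) = -820
det = (+1)·(1)·(-820) = -820

det(S) = -820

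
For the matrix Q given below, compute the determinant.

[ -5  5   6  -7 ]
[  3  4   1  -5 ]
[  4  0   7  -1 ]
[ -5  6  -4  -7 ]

79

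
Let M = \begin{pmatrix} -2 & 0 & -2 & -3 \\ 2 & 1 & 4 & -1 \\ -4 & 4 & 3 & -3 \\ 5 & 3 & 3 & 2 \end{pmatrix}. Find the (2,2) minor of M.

The minor is 65.

Delete row 2 and column 2; the remaining 3×3 submatrix is [-2 -2 -3; -4 3 -3; 5 3 2].
Its determinant is 65.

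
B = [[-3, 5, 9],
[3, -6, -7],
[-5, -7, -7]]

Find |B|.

Expand along row 1:
  + (-3) · |-6 -7; -7 -7| = (-3)·(42 − 49) = 21
  − 5 · |3 -7; -5 -7| = −5·(-21 − 35) = 280
  + 9 · |3 -6; -5 -7| = 9·(-21 − 30) = -459
Sum: (21) + (280) + (-459) = -158

det(B) = -158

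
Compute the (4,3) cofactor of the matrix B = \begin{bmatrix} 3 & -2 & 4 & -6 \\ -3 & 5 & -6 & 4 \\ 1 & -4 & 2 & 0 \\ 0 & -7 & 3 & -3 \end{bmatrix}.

2

Delete row 4 and column 3; the remaining 3×3 submatrix is [3 -2 -6; -3 5 4; 1 -4 0].
Its determinant is -2.
The cofactor carries sign (−1)^(4+3) = −1, so C_{4,3} = −(-2) = 2.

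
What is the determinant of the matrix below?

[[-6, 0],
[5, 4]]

det = (-6)·4 − 0·5 = -24 − 0 = -24

-24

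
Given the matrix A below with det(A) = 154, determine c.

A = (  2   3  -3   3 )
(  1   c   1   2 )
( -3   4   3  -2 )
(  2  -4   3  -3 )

c = 6

Expanding along the row containing c, det(A) is linear in c: det(A) = (-12)·c + (226).
Set (-12)·c + (226) = 154  ⇒  (-12)·c = -72  ⇒  c = 6.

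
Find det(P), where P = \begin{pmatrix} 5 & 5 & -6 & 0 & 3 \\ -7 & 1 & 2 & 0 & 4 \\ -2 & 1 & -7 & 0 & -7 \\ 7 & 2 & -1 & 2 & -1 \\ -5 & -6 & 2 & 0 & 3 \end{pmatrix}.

det(P) = -7342

Expand along column 4 (it has 4 zeros):
  + (2) · M_44   where M_44 = det([5 5 -6 3; -7 1 2 4; -2 1 -7 -7; -5 -6 2 3]) = -3671
det = (+1)·(2)·(-3671) = -7342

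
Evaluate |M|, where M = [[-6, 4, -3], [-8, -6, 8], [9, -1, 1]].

Expand along column 1:
  + (-6) · |-6 8; -1 1| = (-6)·(-6 − (-8)) = -12
  − (-8) · |4 -3; -1 1| = −(-8)·(4 − 3) = 8
  + 9 · |4 -3; -6 8| = 9·(32 − 18) = 126
Sum: (-12) + (8) + (126) = 122

122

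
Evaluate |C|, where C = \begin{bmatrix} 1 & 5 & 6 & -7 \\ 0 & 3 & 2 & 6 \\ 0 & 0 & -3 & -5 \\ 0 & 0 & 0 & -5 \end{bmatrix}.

C is upper triangular, so det(C) is the product of the diagonal entries:
det = (1) · (3) · (-3) · (-5) = 45

45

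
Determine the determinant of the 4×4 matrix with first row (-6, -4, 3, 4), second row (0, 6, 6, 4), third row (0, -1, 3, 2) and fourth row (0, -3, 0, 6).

The determinant is -864.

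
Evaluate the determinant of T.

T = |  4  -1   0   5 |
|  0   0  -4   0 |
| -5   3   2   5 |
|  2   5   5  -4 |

The determinant is -1172.

Expand along row 2 (it has 3 zeros):
  − (-4) · M_23   where M_23 = det([4 -1 5; -5 3 5; 2 5 -4]) = -293
det = (-1)·(-4)·(-293) = -1172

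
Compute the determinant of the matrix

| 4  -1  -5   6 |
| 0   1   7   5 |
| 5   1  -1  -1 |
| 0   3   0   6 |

Expand along row 4 (it has 2 zeros):
  + (3) · M_42   where M_42 = det([4 -5 6; 0 7 5; 5 -1 -1]) = -343
  + (6) · M_44   where M_44 = det([4 -1 -5; 0 1 7; 5 1 -1]) = -42
det = (+1)·(3)·(-343) + (+1)·(6)·(-42) = -1281

The determinant is -1281.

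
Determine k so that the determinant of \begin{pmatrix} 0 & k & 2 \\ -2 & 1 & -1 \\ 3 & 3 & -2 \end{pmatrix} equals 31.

k = -7

Expanding along the row containing k, det(M) is linear in k: det(M) = (-7)·k + (-18).
Set (-7)·k + (-18) = 31  ⇒  (-7)·k = 49  ⇒  k = -7.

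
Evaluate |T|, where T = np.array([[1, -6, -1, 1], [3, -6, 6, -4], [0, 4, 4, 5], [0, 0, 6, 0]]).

det(T) = -528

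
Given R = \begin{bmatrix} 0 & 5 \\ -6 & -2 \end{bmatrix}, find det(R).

det(R) = 0·(-2) − 5·(-6) = 0 − (-30) = 30

30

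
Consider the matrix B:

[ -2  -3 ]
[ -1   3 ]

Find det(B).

|B| = -9

det(B) = (-2)·3 − (-3)·(-1) = -6 − 3 = -9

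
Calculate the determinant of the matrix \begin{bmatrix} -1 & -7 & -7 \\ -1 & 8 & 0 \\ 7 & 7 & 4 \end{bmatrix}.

381

Expand along row 2:
  − (-1) · |-7 -7; 7 4| = −(-1)·(-28 − (-49)) = 21
  + 8 · |-1 -7; 7 4| = 8·(-4 − (-49)) = 360
Sum: (21) + (360) = 381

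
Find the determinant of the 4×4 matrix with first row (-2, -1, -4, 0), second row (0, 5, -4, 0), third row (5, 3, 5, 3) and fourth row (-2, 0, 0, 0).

144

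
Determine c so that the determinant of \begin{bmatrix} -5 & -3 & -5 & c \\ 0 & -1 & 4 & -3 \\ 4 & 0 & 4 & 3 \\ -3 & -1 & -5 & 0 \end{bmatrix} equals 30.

c = -1

Expanding along the column containing c, det(B) is linear in c: det(B) = (24)·c + (54).
Set (24)·c + (54) = 30  ⇒  (24)·c = -24  ⇒  c = -1.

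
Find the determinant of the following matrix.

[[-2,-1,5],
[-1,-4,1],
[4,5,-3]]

40

Expand along row 1:
  + (-2) · |-4 1; 5 -3| = (-2)·(12 − 5) = -14
  − (-1) · |-1 1; 4 -3| = −(-1)·(3 − 4) = -1
  + 5 · |-1 -4; 4 5| = 5·(-5 − (-16)) = 55
Sum: (-14) + (-1) + (55) = 40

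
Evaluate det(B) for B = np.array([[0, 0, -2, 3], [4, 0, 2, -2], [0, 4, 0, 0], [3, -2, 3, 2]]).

Expand along row 3 (it has 3 zeros):
  − (4) · M_32   where M_32 = det([0 -2 3; 4 2 -2; 3 3 2]) = 46
det = (-1)·(4)·(46) = -184

det(B) = -184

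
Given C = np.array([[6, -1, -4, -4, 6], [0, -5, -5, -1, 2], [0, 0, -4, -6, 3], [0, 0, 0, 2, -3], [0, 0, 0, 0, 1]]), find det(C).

C is upper triangular, so det(C) is the product of the diagonal entries:
det = (6) · (-5) · (-4) · (2) · (1) = 240

|C| = 240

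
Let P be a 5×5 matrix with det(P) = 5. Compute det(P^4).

det(P^4) = (det P)^4 = (5)^4 = 625

625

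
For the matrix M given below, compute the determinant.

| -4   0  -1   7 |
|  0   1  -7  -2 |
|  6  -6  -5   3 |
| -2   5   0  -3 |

892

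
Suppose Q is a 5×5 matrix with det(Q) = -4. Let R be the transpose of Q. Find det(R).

det(R) = -4

det(Qᵀ) = det(Q).
det(R) = (1)·(-4) = -4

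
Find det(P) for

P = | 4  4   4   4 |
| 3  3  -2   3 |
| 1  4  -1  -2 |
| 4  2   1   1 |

Expand along row 1:
  + (4) · M_11   where M_11 = det([3 -2 3; 4 -1 -2; 2 1 1]) = 37
  − (4) · M_12   where M_12 = det([3 -2 3; 1 -1 -2; 4 1 1]) = 36
  + (4) · M_13   where M_13 = det([3 3 3; 1 4 -2; 4 2 1]) = -45
  − (4) · M_14   where M_14 = det([3 3 -2; 1 4 -1; 4 2 1]) = 31
det = (+1)·(4)·(37) + (-1)·(4)·(36) + (+1)·(4)·(-45) + (-1)·(4)·(31) = -300

det(P) = -300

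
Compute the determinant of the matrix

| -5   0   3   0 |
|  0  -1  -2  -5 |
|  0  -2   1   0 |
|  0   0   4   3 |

Expand along column 1 (it has 3 zeros):
  + (-5) · M_11   where M_11 = det([-1 -2 -5; -2 1 0; 0 4 3]) = 25
det = (+1)·(-5)·(25) = -125

-125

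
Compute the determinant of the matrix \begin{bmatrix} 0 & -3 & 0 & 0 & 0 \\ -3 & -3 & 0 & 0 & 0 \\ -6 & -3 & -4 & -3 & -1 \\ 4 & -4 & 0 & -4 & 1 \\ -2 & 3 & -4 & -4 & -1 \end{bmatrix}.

The determinant is 36.

The matrix is block lower-triangular with a 2×2 block and a 3×3 block on the diagonal, so its determinant equals the product of the determinants of the diagonal blocks.
det of the 2×2 block = -9
det of the 3×3 block = -4
det = (-9)·(-4) = 36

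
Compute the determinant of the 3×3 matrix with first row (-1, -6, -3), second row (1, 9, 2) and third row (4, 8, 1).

Expand along column 1:
  + (-1) · |9 2; 8 1| = (-1)·(9 − 16) = 7
  − 1 · |-6 -3; 8 1| = −1·(-6 − (-24)) = -18
  + 4 · |-6 -3; 9 2| = 4·(-12 − (-27)) = 60
Sum: (7) + (-18) + (60) = 49

The determinant is 49.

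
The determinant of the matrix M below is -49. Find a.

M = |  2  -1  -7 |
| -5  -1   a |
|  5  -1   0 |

a = -7

Expanding along the column containing a, det(M) is linear in a: det(M) = (-3)·a + (-70).
Set (-3)·a + (-70) = -49  ⇒  (-3)·a = 21  ⇒  a = -7.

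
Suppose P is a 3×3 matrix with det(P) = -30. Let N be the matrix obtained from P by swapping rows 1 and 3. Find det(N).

Swapping two rows multiplies the determinant by −1.
det(N) = (-1)·(-30) = 30

The determinant is 30.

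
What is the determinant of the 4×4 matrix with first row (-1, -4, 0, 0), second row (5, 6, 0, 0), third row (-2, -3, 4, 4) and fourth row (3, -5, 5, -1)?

-336

The matrix is block lower-triangular with a 2×2 block and a 2×2 block on the diagonal, so its determinant equals the product of the determinants of the diagonal blocks.
det of the 2×2 block = 14
det of the 2×2 block = -24
det = (14)·(-24) = -336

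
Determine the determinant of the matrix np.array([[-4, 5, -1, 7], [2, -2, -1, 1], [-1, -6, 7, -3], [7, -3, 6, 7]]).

1659

Expand along row 1:
  + (-4) · M_11   where M_11 = det([-2 -1 1; -6 7 -3; -3 6 7]) = -200
  − (5) · M_12   where M_12 = det([2 -1 1; -1 7 -3; 7 6 7]) = 93
  + (-1) · M_13   where M_13 = det([2 -2 1; -1 -6 -3; 7 -3 7]) = -29
  − (7) · M_14   where M_14 = det([2 -2 -1; -1 -6 7; 7 -3 6]) = -185
det = (+1)·(-4)·(-200) + (-1)·(5)·(93) + (+1)·(-1)·(-29) + (-1)·(7)·(-185) = 1659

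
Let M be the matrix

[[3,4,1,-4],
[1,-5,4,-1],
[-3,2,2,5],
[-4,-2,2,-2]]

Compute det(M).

Expand along row 1:
  + (3) · M_11   where M_11 = det([-5 4 -1; 2 2 5; -2 2 -2]) = 38
  − (4) · M_12   where M_12 = det([1 4 -1; -3 2 5; -4 2 -2]) = -120
  + (1) · M_13   where M_13 = det([1 -5 -1; -3 2 5; -4 -2 -2]) = 122
  − (-4) · M_14   where M_14 = det([1 -5 4; -3 2 2; -4 -2 2]) = 74
det = (+1)·(3)·(38) + (-1)·(4)·(-120) + (+1)·(1)·(122) + (-1)·(-4)·(74) = 1012

1012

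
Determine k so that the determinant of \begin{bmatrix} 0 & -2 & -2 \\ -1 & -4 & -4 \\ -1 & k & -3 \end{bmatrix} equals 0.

Expanding along the row containing k, det(B) is linear in k: det(B) = (2)·k + (6).
Set (2)·k + (6) = 0  ⇒  (2)·k = -6  ⇒  k = -3.

-3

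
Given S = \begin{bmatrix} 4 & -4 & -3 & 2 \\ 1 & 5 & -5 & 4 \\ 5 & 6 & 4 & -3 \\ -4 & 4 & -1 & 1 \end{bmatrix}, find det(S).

Expand along row 1:
  + (4) · M_11   where M_11 = det([5 -5 4; 6 4 -3; 4 -1 1]) = 7
  − (-4) · M_12   where M_12 = det([1 -5 4; 5 4 -3; -4 -1 1]) = 10
  + (-3) · M_13   where M_13 = det([1 5 4; 5 6 -3; -4 4 1]) = 229
  − (2) · M_14   where M_14 = det([1 5 -5; 5 6 4; -4 4 -1]) = -297
det = (+1)·(4)·(7) + (-1)·(-4)·(10) + (+1)·(-3)·(229) + (-1)·(2)·(-297) = -25

|S| = -25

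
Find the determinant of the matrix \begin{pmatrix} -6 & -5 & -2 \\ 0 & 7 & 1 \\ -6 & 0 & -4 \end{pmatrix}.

114

Expand along column 1:
  + (-6) · |7 1; 0 -4| = (-6)·(-28 − 0) = 168
  + (-6) · |-5 -2; 7 1| = (-6)·(-5 − (-14)) = -54
Sum: (168) + (-54) = 114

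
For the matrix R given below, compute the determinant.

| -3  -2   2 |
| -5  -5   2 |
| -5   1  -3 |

-49

Expand along row 1:
  + (-3) · |-5 2; 1 -3| = (-3)·(15 − 2) = -39
  − (-2) · |-5 2; -5 -3| = −(-2)·(15 − (-10)) = 50
  + 2 · |-5 -5; -5 1| = 2·(-5 − 25) = -60
Sum: (-39) + (50) + (-60) = -49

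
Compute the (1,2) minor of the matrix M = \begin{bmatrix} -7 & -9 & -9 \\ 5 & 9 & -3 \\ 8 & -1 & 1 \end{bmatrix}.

Delete row 1 and column 2; the remaining 2×2 submatrix is [5 -3; 8 1].
Its determinant is 5·1 − (-3)·8 = 29.

29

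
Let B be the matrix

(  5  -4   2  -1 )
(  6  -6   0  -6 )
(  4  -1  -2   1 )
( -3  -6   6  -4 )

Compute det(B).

384

Expand along row 2 (it has 1 zero):
  − (6) · M_21   where M_21 = det([-4 2 -1; -1 -2 1; -6 6 -4]) = -10
  + (-6) · M_22   where M_22 = det([5 2 -1; 4 -2 1; -3 6 -4]) = 18
  + (-6) · M_24   where M_24 = det([5 -4 2; 4 -1 -2; -3 -6 6]) = -72
det = (-1)·(6)·(-10) + (+1)·(-6)·(18) + (+1)·(-6)·(-72) = 384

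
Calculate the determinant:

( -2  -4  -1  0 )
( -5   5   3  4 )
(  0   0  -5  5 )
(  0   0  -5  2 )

The determinant is -450.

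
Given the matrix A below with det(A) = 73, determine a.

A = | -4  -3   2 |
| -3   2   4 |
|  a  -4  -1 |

-6

Expanding along the column containing a, det(A) is linear in a: det(A) = (-16)·a + (-23).
Set (-16)·a + (-23) = 73  ⇒  (-16)·a = 96  ⇒  a = -6.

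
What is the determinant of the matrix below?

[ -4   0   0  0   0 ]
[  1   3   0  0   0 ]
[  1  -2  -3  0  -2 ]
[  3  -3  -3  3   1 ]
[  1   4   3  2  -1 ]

The determinant is -540.

The matrix is block lower-triangular with a 2×2 block and a 3×3 block on the diagonal, so its determinant equals the product of the determinants of the diagonal blocks.
det of the 2×2 block = -12
det of the 3×3 block = 45
det = (-12)·(45) = -540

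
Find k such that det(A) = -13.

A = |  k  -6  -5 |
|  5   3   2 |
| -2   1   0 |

Expanding along the column containing k, det(A) is linear in k: det(A) = (-2)·k + (-31).
Set (-2)·k + (-31) = -13  ⇒  (-2)·k = 18  ⇒  k = -9.

-9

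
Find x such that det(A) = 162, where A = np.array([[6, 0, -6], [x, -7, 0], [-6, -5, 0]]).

Expanding along the row containing x, det(A) is linear in x: det(A) = (30)·x + (252).
Set (30)·x + (252) = 162  ⇒  (30)·x = -90  ⇒  x = -3.

x = -3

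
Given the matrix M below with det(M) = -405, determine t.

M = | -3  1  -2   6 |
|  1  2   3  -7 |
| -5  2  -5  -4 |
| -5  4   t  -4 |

Expanding along the column containing t, det(M) is linear in t: det(M) = (-93)·t + (-219).
Set (-93)·t + (-219) = -405  ⇒  (-93)·t = -186  ⇒  t = 2.

2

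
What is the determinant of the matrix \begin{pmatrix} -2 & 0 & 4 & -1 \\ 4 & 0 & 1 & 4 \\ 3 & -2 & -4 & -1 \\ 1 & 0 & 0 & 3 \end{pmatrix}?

-74

Expand along column 2 (it has 3 zeros):
  − (-2) · M_32   where M_32 = det([-2 4 -1; 4 1 4; 1 0 3]) = -37
det = (-1)·(-2)·(-37) = -74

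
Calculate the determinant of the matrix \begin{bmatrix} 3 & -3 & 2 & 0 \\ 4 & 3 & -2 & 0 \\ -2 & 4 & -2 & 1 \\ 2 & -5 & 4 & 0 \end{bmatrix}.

The determinant is -14.

Expand along column 4 (it has 3 zeros):
  − (1) · M_34   where M_34 = det([3 -3 2; 4 3 -2; 2 -5 4]) = 14
det = (-1)·(1)·(14) = -14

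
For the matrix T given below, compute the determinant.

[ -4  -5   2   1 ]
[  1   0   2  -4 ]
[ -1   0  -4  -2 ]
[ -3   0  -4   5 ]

Expand along column 2 (it has 3 zeros):
  − (-5) · M_12   where M_12 = det([1 2 -4; -1 -4 -2; -3 -4 5]) = 26
det = (-1)·(-5)·(26) = 130

130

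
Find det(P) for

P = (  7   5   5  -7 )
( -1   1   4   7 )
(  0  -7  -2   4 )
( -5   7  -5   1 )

Expand along row 3 (it has 1 zero):
  − (-7) · M_32   where M_32 = det([7 5 -7; -1 4 7; -5 -5 1]) = -72
  + (-2) · M_33   where M_33 = det([7 5 -7; -1 1 7; -5 7 1]) = -492
  − (4) · M_34   where M_34 = det([7 5 5; -1 1 4; -5 7 -5]) = -366
det = (-1)·(-7)·(-72) + (+1)·(-2)·(-492) + (-1)·(4)·(-366) = 1944

1944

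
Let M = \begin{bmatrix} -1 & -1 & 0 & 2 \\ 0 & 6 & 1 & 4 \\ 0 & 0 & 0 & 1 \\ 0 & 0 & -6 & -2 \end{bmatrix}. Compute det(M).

M is block upper-triangular with a 2×2 block and a 2×2 block on the diagonal, so its determinant equals the product of the determinants of the diagonal blocks.
det of the 2×2 block = -6
det of the 2×2 block = 6
det = (-6)·(6) = -36

-36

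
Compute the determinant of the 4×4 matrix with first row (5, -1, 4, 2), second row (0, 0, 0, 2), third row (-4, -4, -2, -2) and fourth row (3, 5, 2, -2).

-48

Expand along row 2 (it has 3 zeros):
  + (2) · M_24   where M_24 = det([5 -1 4; -4 -4 -2; 3 5 2]) = -24
det = (+1)·(2)·(-24) = -48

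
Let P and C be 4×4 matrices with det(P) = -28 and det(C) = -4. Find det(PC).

112

det(PC) = det(P)·det(C) = (-28)·(-4) = 112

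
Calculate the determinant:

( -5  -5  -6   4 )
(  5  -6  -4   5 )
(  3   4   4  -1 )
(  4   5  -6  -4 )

Expand along row 1:
  + (-5) · M_11   where M_11 = det([-6 -4 5; 4 4 -1; 5 -6 -4]) = -132
  − (-5) · M_12   where M_12 = det([5 -4 5; 3 4 -1; 4 -6 -4]) = -312
  + (-6) · M_13   where M_13 = det([5 -6 5; 3 4 -1; 4 5 -4]) = -108
  − (4) · M_14   where M_14 = det([5 -6 -4; 3 4 4; 4 5 -6]) = -420
det = (+1)·(-5)·(-132) + (-1)·(-5)·(-312) + (+1)·(-6)·(-108) + (-1)·(4)·(-420) = 1428

1428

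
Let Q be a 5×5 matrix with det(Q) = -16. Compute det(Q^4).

65536

det(Q^4) = (det Q)^4 = (-16)^4 = 65536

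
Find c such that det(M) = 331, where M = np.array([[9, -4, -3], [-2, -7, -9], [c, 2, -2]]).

Expanding along the row containing c, det(M) is linear in c: det(M) = (15)·c + (316).
Set (15)·c + (316) = 331  ⇒  (15)·c = 15  ⇒  c = 1.

1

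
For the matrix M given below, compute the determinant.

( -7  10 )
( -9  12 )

6

det(M) = (-7)·12 − 10·(-9) = -84 − (-90) = 6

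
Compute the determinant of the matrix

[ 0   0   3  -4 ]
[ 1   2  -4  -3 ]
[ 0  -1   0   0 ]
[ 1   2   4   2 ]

The determinant is -47.

Expand along row 3 (it has 3 zeros):
  − (-1) · M_32   where M_32 = det([0 3 -4; 1 -4 -3; 1 4 2]) = -47
det = (-1)·(-1)·(-47) = -47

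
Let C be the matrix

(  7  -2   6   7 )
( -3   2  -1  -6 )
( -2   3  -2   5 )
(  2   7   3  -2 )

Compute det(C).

Expand along row 1:
  + (7) · M_11   where M_11 = det([2 -1 -6; 3 -2 5; 7 3 -2]) = -201
  − (-2) · M_12   where M_12 = det([-3 -1 -6; -2 -2 5; 2 3 -2]) = 39
  + (6) · M_13   where M_13 = det([-3 2 -6; -2 3 5; 2 7 -2]) = 255
  − (7) · M_14   where M_14 = det([-3 2 -1; -2 3 -2; 2 7 3]) = -45
det = (+1)·(7)·(-201) + (-1)·(-2)·(39) + (+1)·(6)·(255) + (-1)·(7)·(-45) = 516

det(C) = 516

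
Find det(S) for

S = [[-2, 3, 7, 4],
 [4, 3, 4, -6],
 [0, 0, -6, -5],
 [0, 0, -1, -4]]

-342

S is block upper-triangular with a 2×2 block and a 2×2 block on the diagonal, so its determinant equals the product of the determinants of the diagonal blocks.
det of the 2×2 block = -18
det of the 2×2 block = 19
det = (-18)·(19) = -342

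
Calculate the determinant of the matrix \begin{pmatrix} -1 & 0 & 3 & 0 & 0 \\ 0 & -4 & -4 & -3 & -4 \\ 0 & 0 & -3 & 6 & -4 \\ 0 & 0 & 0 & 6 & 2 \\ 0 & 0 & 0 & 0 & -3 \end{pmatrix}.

The matrix is upper triangular, so the determinant is the product of the diagonal entries:
det = (-1) · (-4) · (-3) · (6) · (-3) = 216

216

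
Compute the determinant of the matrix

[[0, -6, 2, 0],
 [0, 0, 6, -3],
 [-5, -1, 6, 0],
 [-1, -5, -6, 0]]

-792

Expand along column 4 (it has 3 zeros):
  + (-3) · M_24   where M_24 = det([0 -6 2; -5 -1 6; -1 -5 -6]) = 264
det = (+1)·(-3)·(264) = -792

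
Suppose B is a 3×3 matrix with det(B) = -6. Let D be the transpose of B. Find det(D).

-6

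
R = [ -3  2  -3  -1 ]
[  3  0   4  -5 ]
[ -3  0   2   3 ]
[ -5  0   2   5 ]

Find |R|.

16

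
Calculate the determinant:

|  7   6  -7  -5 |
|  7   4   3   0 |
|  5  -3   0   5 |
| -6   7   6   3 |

4595

Expand along row 2 (it has 1 zero):
  − (7) · M_21   where M_21 = det([6 -7 -5; -3 0 5; 7 6 3]) = -398
  + (4) · M_22   where M_22 = det([7 -7 -5; 5 0 5; -6 6 3]) = -45
  − (3) · M_23   where M_23 = det([7 6 -5; 5 -3 5; -6 7 3]) = -663
det = (-1)·(7)·(-398) + (+1)·(4)·(-45) + (-1)·(3)·(-663) = 4595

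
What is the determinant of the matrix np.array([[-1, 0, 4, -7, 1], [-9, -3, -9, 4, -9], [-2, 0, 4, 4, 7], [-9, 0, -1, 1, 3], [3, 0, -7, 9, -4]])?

Expand along column 2 (it has 4 zeros):
  + (-3) · M_22   where M_22 = det([-1 4 -7 1; -2 4 4 7; -9 -1 1 3; 3 -7 9 -4]) = 42
det = (+1)·(-3)·(42) = -126

The determinant is -126.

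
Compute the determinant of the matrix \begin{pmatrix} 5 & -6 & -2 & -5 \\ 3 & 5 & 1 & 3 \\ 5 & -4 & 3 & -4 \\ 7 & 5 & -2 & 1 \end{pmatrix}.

Expand along row 1:
  + (5) · M_11   where M_11 = det([5 1 3; -4 3 -4; 5 -2 1]) = -62
  − (-6) · M_12   where M_12 = det([3 1 3; 5 3 -4; 7 -2 1]) = -141
  + (-2) · M_13   where M_13 = det([3 5 3; 5 -4 -4; 7 5 1]) = 42
  − (-5) · M_14   where M_14 = det([3 5 1; 5 -4 3; 7 5 -2]) = 187
det = (+1)·(5)·(-62) + (-1)·(-6)·(-141) + (+1)·(-2)·(42) + (-1)·(-5)·(187) = -305

-305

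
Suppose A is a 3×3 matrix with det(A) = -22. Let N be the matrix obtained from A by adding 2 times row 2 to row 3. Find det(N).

Adding a multiple of one row to another leaves the determinant unchanged.
det(N) = (1)·(-22) = -22

det(N) = -22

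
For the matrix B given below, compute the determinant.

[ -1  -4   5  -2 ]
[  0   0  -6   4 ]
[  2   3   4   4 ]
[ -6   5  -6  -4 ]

1144

Expand along row 2 (it has 2 zeros):
  − (-6) · M_23   where M_23 = det([-1 -4 -2; 2 3 4; -6 5 -4]) = 40
  + (4) · M_24   where M_24 = det([-1 -4 5; 2 3 4; -6 5 -6]) = 226
det = (-1)·(-6)·(40) + (+1)·(4)·(226) = 1144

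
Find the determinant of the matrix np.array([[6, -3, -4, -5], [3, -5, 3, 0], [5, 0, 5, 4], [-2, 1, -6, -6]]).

384

Expand along row 2 (it has 1 zero):
  − (3) · M_21   where M_21 = det([-3 -4 -5; 0 5 4; 1 -6 -6]) = 27
  + (-5) · M_22   where M_22 = det([6 -4 -5; 5 5 4; -2 -6 -6]) = -24
  − (3) · M_23   where M_23 = det([6 -3 -5; 5 0 4; -2 1 -6]) = -115
det = (-1)·(3)·(27) + (+1)·(-5)·(-24) + (-1)·(3)·(-115) = 384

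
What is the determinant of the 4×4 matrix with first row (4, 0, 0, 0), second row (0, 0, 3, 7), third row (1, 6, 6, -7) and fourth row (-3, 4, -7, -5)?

Expand along row 1 (it has 3 zeros):
  + (4) · M_11   where M_11 = det([0 3 7; 6 6 -7; 4 -7 -5]) = -456
det = (+1)·(4)·(-456) = -1824

-1824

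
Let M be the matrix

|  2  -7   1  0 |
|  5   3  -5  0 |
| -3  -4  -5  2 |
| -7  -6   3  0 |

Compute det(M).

382

Expand along column 4 (it has 3 zeros):
  − (2) · M_34   where M_34 = det([2 -7 1; 5 3 -5; -7 -6 3]) = -191
det = (-1)·(2)·(-191) = 382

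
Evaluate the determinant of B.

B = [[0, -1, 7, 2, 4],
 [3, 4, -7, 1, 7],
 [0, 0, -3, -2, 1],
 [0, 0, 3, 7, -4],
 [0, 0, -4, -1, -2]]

B is block upper-triangular with a 2×2 block and a 3×3 block on the diagonal, so its determinant equals the product of the determinants of the diagonal blocks.
det of the 2×2 block = 3
det of the 3×3 block = 35
det = (3)·(35) = 105

|B| = 105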